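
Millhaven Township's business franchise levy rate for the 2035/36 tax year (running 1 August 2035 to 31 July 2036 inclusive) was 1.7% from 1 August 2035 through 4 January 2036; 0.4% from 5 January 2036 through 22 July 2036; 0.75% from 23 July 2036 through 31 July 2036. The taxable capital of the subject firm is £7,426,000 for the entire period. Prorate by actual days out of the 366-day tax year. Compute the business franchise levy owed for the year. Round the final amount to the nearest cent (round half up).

£71,754.23

1 August 2035 – 4 January 2036: 157 days at 1.7% → £7,426,000 × 1.7% × 157/366 = £54,152.9891
5 January – 22 July 2036: 200 days at 0.4% → £7,426,000 × 0.4% × 200/366 = £16,231.6940
23 July – 31 July 2036: 9 days at 0.75% → £7,426,000 × 0.75% × 9/366 = £1,369.5492
Total = £71,754.2322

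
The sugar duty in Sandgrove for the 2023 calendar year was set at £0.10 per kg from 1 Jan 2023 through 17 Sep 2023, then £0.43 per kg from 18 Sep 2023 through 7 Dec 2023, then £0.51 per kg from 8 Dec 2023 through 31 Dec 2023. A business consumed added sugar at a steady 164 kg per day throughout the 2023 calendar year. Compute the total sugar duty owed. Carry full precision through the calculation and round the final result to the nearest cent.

£11983.48

1 Jan – 17 Sep 2023: 260 days × 164 kg/day = 42,640 kg at £0.10/kg → £4264.00
18 Sep – 7 Dec 2023: 81 days × 164 kg/day = 13,284 kg at £0.43/kg → £5712.12
8 Dec – 31 Dec 2023: 24 days × 164 kg/day = 3,936 kg at £0.51/kg → £2007.36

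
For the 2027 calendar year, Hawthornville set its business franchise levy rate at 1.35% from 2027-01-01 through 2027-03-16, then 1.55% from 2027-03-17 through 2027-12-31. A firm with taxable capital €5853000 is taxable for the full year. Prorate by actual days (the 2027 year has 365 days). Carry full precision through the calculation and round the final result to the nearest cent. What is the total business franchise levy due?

2027-01-01 to 2027-03-16: 75 days at 1.35% → €5853000 × 1.35% × 75/365 = €16236.0616
2027-03-17 to 2027-12-31: 290 days at 1.55% → €5853000 × 1.55% × 290/365 = €72080.0959
Total = €88316.1575

€88316.16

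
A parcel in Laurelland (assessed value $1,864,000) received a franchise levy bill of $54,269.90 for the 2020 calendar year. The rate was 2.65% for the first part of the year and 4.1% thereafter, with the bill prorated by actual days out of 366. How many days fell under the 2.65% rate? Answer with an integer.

Let d = days at the first rate; then 366 − d days at the second rate.
$1,864,000 × [2.65%·d + 4.1%·(366−d)] / 366 = $54,269.90
Solving gives d = 300, so the new rate took effect on October 27, 2020.

300 days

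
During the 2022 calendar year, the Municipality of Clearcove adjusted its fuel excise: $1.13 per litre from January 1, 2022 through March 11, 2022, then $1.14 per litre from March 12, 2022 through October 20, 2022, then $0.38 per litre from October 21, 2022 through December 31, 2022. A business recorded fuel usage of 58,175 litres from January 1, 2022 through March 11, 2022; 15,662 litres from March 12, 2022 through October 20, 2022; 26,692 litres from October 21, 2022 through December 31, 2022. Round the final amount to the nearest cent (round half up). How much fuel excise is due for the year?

$93,735.39

January 1 – March 11, 2022: 58,175 litres at $1.13/litre → $65,737.75
March 12 – October 20, 2022: 15,662 litres at $1.14/litre → $17,854.68
October 21 – December 31, 2022: 26,692 litres at $0.38/litre → $10,142.96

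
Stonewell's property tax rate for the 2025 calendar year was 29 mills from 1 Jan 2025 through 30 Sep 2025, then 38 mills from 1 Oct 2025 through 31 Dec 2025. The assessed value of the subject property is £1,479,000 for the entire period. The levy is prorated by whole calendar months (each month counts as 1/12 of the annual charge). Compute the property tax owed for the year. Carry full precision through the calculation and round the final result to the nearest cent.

£46,218.75

1 Jan – 30 Sep 2025: 9 months at 29 mills → £1,479,000 × 2.9% × 9/12 = £32,168.2500
1 Oct – 31 Dec 2025: 3 months at 38 mills → £1,479,000 × 3.8% × 3/12 = £14,050.5000
Total = £46,218.7500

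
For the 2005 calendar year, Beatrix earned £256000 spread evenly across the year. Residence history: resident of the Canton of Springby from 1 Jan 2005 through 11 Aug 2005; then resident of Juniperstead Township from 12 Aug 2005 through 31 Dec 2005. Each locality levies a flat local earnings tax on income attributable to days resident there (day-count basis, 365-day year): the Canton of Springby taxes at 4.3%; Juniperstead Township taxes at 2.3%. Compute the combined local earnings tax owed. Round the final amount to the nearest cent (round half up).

£9016.11

The Canton of Springby, 1 Jan – 11 Aug 2005: 223 days → £256000 × 4.3% × 223/365 = £6725.4356
Juniperstead Township, 12 Aug – 31 Dec 2005: 142 days → £256000 × 2.3% × 142/365 = £2290.6740
Total = £9016.1096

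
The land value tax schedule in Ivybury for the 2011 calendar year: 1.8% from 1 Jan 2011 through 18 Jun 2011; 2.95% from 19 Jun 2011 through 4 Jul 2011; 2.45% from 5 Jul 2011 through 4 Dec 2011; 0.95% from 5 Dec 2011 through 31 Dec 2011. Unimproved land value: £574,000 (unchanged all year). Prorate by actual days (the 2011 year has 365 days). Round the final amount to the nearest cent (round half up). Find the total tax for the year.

1 Jan – 18 Jun 2011: 169 days at 1.8% → £574,000 × 1.8% × 169/365 = £4,783.8575
19 Jun – 4 Jul 2011: 16 days at 2.95% → £574,000 × 2.95% × 16/365 = £742.2685
5 Jul – 4 Dec 2011: 153 days at 2.45% → £574,000 × 2.45% × 153/365 = £5,894.9014
5 Dec – 31 Dec 2011: 27 days at 0.95% → £574,000 × 0.95% × 27/365 = £403.3726
Total = £11,824.4000

£11,824.40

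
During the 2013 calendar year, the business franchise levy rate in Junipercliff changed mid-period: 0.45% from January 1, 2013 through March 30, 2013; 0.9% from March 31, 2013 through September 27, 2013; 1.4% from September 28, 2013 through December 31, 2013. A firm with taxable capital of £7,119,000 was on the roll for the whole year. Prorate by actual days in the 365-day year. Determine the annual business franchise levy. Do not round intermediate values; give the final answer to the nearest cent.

January 1 – March 30, 2013: 89 days at 0.45% → £7,119,000 × 0.45% × 89/365 = £7,811.3959
March 31 – September 27, 2013: 181 days at 0.9% → £7,119,000 × 0.9% × 181/365 = £31,772.1945
September 28 – December 31, 2013: 95 days at 1.4% → £7,119,000 × 1.4% × 95/365 = £25,940.4658
Total = £65,524.0562

£65,524.06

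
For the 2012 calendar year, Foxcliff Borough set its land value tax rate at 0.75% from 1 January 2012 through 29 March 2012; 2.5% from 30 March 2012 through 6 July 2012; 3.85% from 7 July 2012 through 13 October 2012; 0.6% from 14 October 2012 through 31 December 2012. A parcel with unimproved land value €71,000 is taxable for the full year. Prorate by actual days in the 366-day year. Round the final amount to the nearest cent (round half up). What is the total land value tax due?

€1,440.95

1 January – 29 March 2012: 89 days at 0.75% → €71,000 × 0.75% × 89/366 = €129.4877
30 March – 6 July 2012: 99 days at 2.5% → €71,000 × 2.5% × 99/366 = €480.1230
7 July – 13 October 2012: 99 days at 3.85% → €71,000 × 3.85% × 99/366 = €739.3893
14 October – 31 December 2012: 79 days at 0.6% → €71,000 × 0.6% × 79/366 = €91.9508
Total = €1,440.9508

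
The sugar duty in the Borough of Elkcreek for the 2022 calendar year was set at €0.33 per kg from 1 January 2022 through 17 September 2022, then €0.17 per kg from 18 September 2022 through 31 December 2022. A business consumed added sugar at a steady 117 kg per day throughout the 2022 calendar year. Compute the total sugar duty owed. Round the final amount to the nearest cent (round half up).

1 January – 17 September 2022: 260 days × 117 kg/day = 30,420 kg at €0.33/kg → €10038.60
18 September – 31 December 2022: 105 days × 117 kg/day = 12,285 kg at €0.17/kg → €2088.45

€12127.05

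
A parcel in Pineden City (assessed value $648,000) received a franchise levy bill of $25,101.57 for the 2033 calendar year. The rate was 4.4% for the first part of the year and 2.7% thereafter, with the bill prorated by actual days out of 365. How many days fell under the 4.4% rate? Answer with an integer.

Let d = days at the first rate; then 365 − d days at the second rate.
$648,000 × [4.4%·d + 2.7%·(365−d)] / 365 = $25,101.57
Solving gives d = 252, so the new rate took effect on 10 September 2033.

252 days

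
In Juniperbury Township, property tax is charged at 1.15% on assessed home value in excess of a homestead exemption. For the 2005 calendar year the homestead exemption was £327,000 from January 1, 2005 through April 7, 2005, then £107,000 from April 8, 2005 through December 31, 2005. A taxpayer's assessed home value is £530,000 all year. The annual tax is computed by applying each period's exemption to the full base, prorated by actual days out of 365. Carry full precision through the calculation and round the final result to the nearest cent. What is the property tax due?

£4,192.14

January 1 – April 7, 2005: 97 days, exemption £327,000 → (£530,000 − £327,000) × 1.15% × 97/365 = £620.4014
April 8 – December 31, 2005: 268 days, exemption £107,000 → (£530,000 − £107,000) × 1.15% × 268/365 = £3,571.7425
Total = £4,192.1438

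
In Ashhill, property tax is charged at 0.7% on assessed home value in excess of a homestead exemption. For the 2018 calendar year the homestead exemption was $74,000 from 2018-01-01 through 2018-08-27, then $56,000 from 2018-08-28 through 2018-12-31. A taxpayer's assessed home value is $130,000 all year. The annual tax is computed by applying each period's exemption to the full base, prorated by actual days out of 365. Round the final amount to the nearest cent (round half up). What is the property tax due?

$435.50

2018-01-01 to 2018-08-27: 239 days, exemption $74,000 → ($130,000 − $74,000) × 0.7% × 239/365 = $256.6795
2018-08-28 to 2018-12-31: 126 days, exemption $56,000 → ($130,000 − $56,000) × 0.7% × 126/365 = $178.8164
Total = $435.4959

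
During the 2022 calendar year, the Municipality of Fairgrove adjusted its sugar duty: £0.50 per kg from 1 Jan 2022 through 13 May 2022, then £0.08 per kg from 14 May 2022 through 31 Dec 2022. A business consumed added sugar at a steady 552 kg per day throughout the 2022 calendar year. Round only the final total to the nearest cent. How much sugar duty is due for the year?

£46,953.12

1 Jan – 13 May 2022: 133 days × 552 kg/day = 73,416 kg at £0.50/kg → £36,708.00
14 May – 31 Dec 2022: 232 days × 552 kg/day = 128,064 kg at £0.08/kg → £10,245.12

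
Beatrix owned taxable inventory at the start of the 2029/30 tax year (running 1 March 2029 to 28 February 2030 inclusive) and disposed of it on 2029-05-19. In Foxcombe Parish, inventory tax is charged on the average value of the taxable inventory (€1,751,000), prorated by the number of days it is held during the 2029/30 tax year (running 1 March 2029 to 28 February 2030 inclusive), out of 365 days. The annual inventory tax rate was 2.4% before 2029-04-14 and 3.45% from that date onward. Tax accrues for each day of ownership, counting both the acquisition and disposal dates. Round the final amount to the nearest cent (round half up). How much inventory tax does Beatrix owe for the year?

2029-03-01 to 2029-04-13: 44 days at 2.4% → €1,751,000 × 2.4% × 44/365 = €5,065.9068
2029-04-14 to 2029-05-19: 36 days at 3.45% → €1,751,000 × 3.45% × 36/365 = €5,958.1973
Total = €11,024.1041

€11,024.10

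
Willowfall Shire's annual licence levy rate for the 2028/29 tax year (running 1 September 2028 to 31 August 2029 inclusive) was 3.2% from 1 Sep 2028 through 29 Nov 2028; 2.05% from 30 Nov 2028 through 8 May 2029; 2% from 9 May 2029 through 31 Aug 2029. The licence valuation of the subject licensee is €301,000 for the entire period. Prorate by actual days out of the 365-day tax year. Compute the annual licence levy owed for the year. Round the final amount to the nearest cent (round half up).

€6,976.60

1 Sep – 29 Nov 2028: 90 days at 3.2% → €301,000 × 3.2% × 90/365 = €2,375.0137
30 Nov 2028 – 8 May 2029: 160 days at 2.05% → €301,000 × 2.05% × 160/365 = €2,704.8767
9 May – 31 Aug 2029: 115 days at 2% → €301,000 × 2% × 115/365 = €1,896.7123
Total = €6,976.6027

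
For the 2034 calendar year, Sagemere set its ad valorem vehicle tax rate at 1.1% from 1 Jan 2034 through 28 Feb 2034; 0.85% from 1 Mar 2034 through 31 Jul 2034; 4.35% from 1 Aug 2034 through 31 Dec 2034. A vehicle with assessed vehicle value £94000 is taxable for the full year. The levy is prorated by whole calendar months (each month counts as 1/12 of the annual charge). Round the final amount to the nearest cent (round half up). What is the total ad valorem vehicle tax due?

1 Jan – 28 Feb 2034: 2 months at 1.1% → £94000 × 1.1% × 2/12 = £172.3333
1 Mar – 31 Jul 2034: 5 months at 0.85% → £94000 × 0.85% × 5/12 = £332.9167
1 Aug – 31 Dec 2034: 5 months at 4.35% → £94000 × 4.35% × 5/12 = £1703.7500
Total = £2209.0000

£2209.00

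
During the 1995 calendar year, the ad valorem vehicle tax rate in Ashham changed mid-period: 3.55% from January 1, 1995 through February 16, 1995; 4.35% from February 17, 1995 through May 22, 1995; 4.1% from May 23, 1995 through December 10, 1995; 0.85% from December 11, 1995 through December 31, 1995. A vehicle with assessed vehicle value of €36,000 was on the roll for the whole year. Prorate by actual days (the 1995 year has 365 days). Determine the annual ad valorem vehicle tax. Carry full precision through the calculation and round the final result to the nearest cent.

January 1 – February 16, 1995: 47 days at 3.55% → €36,000 × 3.55% × 47/365 = €164.5644
February 17 – May 22, 1995: 95 days at 4.35% → €36,000 × 4.35% × 95/365 = €407.5890
May 23 – December 10, 1995: 202 days at 4.1% → €36,000 × 4.1% × 202/365 = €816.8548
December 11 – December 31, 1995: 21 days at 0.85% → €36,000 × 0.85% × 21/365 = €17.6055
Total = €1,406.6137

€1,406.61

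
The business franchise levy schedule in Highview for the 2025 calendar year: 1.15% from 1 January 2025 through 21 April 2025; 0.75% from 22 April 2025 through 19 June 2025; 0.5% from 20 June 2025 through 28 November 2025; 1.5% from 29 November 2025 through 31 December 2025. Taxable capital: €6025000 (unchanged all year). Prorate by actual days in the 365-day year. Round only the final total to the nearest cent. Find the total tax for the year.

€49916.71

1 January – 21 April 2025: 111 days at 1.15% → €6025000 × 1.15% × 111/365 = €21070.9932
22 April – 19 June 2025: 59 days at 0.75% → €6025000 × 0.75% × 59/365 = €7304.2808
20 June – 28 November 2025: 162 days at 0.5% → €6025000 × 0.5% × 162/365 = €13370.5479
29 November – 31 December 2025: 33 days at 1.5% → €6025000 × 1.5% × 33/365 = €8170.8904
Total = €49916.7123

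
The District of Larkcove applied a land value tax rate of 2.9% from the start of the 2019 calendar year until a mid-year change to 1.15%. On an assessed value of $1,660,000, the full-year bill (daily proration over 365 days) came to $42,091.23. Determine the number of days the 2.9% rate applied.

Let d = days at the first rate; then 365 − d days at the second rate.
$1,660,000 × [2.9%·d + 1.15%·(365−d)] / 365 = $42,091.23
Solving gives d = 289, so the new rate took effect on 17 Oct 2019.

289 days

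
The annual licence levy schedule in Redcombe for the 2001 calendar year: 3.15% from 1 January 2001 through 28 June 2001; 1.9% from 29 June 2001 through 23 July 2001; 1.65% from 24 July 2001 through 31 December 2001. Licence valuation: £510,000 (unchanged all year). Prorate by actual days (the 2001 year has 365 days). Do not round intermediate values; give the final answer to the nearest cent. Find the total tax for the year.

1 January – 28 June 2001: 179 days at 3.15% → £510,000 × 3.15% × 179/365 = £7,878.4521
29 June – 23 July 2001: 25 days at 1.9% → £510,000 × 1.9% × 25/365 = £663.6986
24 July – 31 December 2001: 161 days at 1.65% → £510,000 × 1.65% × 161/365 = £3,711.8219
Total = £12,253.9726

£12,253.97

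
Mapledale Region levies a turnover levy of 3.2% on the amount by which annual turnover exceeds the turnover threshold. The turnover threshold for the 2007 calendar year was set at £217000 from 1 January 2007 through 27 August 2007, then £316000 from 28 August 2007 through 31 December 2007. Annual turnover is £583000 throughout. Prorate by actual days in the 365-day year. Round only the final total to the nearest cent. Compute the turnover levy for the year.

£10618.39

1 January – 27 August 2007: 239 days, exemption £217000 → (£583000 − £217000) × 3.2% × 239/365 = £7668.9534
28 August – 31 December 2007: 126 days, exemption £316000 → (£583000 − £316000) × 3.2% × 126/365 = £2949.4356
Total = £10618.3890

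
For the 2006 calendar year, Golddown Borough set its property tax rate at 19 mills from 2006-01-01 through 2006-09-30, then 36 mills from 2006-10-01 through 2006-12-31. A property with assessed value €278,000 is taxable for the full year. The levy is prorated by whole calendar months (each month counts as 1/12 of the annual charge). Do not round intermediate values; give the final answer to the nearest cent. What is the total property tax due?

2006-01-01 to 2006-09-30: 9 months at 19 mills → €278,000 × 1.9% × 9/12 = €3,961.5000
2006-10-01 to 2006-12-31: 3 months at 36 mills → €278,000 × 3.6% × 3/12 = €2,502.0000
Total = €6,463.5000

€6,463.50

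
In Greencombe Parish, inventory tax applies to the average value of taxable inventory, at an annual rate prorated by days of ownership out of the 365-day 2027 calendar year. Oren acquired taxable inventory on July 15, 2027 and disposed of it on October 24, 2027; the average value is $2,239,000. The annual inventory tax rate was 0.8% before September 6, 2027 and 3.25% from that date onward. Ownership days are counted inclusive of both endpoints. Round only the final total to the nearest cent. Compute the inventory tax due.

$12,369.71

July 15 – September 5, 2027: 53 days at 0.8% → $2,239,000 × 0.8% × 53/365 = $2,600.9205
September 6 – October 24, 2027: 49 days at 3.25% → $2,239,000 × 3.25% × 49/365 = $9,768.7877
Total = $12,369.7082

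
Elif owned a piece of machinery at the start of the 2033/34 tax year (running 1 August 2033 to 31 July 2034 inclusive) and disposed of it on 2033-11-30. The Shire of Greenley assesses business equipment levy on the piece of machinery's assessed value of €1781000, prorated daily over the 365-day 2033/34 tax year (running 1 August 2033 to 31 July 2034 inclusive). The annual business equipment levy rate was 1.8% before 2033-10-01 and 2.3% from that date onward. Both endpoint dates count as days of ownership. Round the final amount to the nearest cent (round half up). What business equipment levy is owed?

2033-08-01 to 2033-09-30: 61 days at 1.8% → €1781000 × 1.8% × 61/365 = €5357.6384
2033-10-01 to 2033-11-30: 61 days at 2.3% → €1781000 × 2.3% × 61/365 = €6845.8712
Total = €12203.5096

€12203.51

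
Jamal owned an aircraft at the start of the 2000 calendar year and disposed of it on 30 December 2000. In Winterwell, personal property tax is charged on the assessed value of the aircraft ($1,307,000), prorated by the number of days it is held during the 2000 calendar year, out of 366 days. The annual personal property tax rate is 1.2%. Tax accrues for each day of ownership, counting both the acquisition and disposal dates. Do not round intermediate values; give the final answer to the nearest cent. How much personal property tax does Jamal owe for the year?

Days held (1 January – 30 December 2000): 365 out of 366
Tax = $1,307,000 × 1.2% × 365/366 = $15,641.1475

$15,641.15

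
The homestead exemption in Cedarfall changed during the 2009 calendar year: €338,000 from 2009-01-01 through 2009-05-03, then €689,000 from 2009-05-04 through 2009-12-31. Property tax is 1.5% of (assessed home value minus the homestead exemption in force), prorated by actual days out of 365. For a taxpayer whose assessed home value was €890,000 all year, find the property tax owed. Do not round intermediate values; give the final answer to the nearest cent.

€4,789.23

2009-01-01 to 2009-05-03: 123 days, exemption €338,000 → (€890,000 − €338,000) × 1.5% × 123/365 = €2,790.2466
2009-05-04 to 2009-12-31: 242 days, exemption €689,000 → (€890,000 − €689,000) × 1.5% × 242/365 = €1,998.9863
Total = €4,789.2329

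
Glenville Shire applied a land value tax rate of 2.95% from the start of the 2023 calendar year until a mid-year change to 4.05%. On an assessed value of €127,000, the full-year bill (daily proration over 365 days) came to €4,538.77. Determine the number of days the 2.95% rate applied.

158 days

Let d = days at the first rate; then 365 − d days at the second rate.
€127,000 × [2.95%·d + 4.05%·(365−d)] / 365 = €4,538.77
Solving gives d = 158, so the new rate took effect on 8 Jun 2023.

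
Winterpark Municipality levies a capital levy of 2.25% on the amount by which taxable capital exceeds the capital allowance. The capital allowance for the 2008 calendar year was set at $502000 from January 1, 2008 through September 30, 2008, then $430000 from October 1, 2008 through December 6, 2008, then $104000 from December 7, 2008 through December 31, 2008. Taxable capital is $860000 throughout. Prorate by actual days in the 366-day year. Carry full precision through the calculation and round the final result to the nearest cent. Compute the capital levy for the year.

January 1 – September 30, 2008: 274 days, exemption $502000 → ($860000 − $502000) × 2.25% × 274/366 = $6030.2459
October 1 – December 6, 2008: 67 days, exemption $430000 → ($860000 − $430000) × 2.25% × 67/366 = $1771.1066
December 7 – December 31, 2008: 25 days, exemption $104000 → ($860000 − $104000) × 2.25% × 25/366 = $1161.8852
Total = $8963.2377

$8963.24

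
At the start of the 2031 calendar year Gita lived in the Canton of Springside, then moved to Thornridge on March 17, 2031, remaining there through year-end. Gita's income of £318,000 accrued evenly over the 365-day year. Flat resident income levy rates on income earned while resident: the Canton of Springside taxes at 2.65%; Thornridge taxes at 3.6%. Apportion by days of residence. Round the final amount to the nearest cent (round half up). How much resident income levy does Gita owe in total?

The Canton of Springside, January 1 – March 16, 2031: 75 days → £318,000 × 2.65% × 75/365 = £1,731.5753
Thornridge, March 17 – December 31, 2031: 290 days → £318,000 × 3.6% × 290/365 = £9,095.6712
Total = £10,827.2466

£10,827.25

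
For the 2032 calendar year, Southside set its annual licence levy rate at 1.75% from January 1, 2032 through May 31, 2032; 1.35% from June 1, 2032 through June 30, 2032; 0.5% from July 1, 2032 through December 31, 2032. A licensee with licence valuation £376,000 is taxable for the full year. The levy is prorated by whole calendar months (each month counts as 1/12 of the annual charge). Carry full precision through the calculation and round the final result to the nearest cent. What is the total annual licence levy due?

January 1 – May 31, 2032: 5 months at 1.75% → £376,000 × 1.75% × 5/12 = £2,741.6667
June 1 – June 30, 2032: 1 month at 1.35% → £376,000 × 1.35% × 1/12 = £423.0000
July 1 – December 31, 2032: 6 months at 0.5% → £376,000 × 0.5% × 6/12 = £940.0000
Total = £4,104.6667

£4,104.67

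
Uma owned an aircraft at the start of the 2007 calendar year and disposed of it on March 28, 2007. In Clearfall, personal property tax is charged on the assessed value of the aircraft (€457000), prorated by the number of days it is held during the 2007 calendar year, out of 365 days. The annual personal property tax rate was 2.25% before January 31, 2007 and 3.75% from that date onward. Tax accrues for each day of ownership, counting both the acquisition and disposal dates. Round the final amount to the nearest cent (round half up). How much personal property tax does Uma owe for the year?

€3521.40

January 1 – January 30, 2007: 30 days at 2.25% → €457000 × 2.25% × 30/365 = €845.1370
January 31 – March 28, 2007: 57 days at 3.75% → €457000 × 3.75% × 57/365 = €2676.2671
Total = €3521.4041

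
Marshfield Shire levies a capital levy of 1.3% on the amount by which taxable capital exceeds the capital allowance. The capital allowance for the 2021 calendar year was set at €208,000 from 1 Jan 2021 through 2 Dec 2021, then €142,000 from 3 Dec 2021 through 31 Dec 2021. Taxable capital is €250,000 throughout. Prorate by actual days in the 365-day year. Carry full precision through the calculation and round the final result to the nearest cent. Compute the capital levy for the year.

1 Jan – 2 Dec 2021: 336 days, exemption €208,000 → (€250,000 − €208,000) × 1.3% × 336/365 = €502.6192
3 Dec – 31 Dec 2021: 29 days, exemption €142,000 → (€250,000 − €142,000) × 1.3% × 29/365 = €111.5507
Total = €614.1699

€614.17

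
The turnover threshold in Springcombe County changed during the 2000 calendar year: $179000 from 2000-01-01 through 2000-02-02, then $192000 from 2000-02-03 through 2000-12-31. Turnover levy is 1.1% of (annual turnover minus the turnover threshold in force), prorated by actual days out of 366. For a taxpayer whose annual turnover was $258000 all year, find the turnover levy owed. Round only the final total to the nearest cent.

$738.89

2000-01-01 to 2000-02-02: 33 days, exemption $179000 → ($258000 − $179000) × 1.1% × 33/366 = $78.3525
2000-02-03 to 2000-12-31: 333 days, exemption $192000 → ($258000 − $192000) × 1.1% × 333/366 = $660.5410
Total = $738.8934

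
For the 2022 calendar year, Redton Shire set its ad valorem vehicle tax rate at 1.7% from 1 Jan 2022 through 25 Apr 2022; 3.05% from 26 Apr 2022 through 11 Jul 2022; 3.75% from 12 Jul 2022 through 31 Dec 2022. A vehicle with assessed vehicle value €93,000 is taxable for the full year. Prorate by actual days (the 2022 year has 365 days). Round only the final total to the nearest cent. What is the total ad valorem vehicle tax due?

€2,749.49

1 Jan – 25 Apr 2022: 115 days at 1.7% → €93,000 × 1.7% × 115/365 = €498.1233
26 Apr – 11 Jul 2022: 77 days at 3.05% → €93,000 × 3.05% × 77/365 = €598.3849
12 Jul – 31 Dec 2022: 173 days at 3.75% → €93,000 × 3.75% × 173/365 = €1,652.9795
Total = €2,749.4877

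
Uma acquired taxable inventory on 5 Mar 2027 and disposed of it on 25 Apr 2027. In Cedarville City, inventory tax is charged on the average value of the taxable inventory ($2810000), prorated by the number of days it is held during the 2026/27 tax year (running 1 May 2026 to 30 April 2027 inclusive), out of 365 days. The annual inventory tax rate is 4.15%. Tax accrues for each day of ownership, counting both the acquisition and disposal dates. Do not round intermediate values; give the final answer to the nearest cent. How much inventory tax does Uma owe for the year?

$16613.64

Days held (5 Mar – 25 Apr 2027): 52 out of 365
Tax = $2810000 × 4.15% × 52/365 = $16613.6438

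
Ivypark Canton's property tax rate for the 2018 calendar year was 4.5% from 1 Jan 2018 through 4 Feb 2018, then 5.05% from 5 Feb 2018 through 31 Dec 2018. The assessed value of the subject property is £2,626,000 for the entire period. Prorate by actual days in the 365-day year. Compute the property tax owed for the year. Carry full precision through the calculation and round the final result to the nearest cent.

1 Jan – 4 Feb 2018: 35 days at 4.5% → £2,626,000 × 4.5% × 35/365 = £11,331.3699
5 Feb – 31 Dec 2018: 330 days at 5.05% → £2,626,000 × 5.05% × 330/365 = £119,896.6849
Total = £131,228.0548

£131,228.05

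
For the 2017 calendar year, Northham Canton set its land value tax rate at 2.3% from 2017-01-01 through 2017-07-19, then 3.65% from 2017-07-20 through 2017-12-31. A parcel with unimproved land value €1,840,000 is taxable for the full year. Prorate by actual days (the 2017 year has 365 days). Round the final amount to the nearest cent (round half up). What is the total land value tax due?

€53,549.04

2017-01-01 to 2017-07-19: 200 days at 2.3% → €1,840,000 × 2.3% × 200/365 = €23,189.0411
2017-07-20 to 2017-12-31: 165 days at 3.65% → €1,840,000 × 3.65% × 165/365 = €30,360.0000
Total = €53,549.0411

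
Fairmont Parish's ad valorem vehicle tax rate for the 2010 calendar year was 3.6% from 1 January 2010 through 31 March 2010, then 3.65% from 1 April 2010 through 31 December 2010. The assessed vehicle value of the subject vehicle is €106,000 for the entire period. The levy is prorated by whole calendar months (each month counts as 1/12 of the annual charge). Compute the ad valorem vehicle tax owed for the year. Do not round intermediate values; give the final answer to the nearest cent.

1 January – 31 March 2010: 3 months at 3.6% → €106,000 × 3.6% × 3/12 = €954.0000
1 April – 31 December 2010: 9 months at 3.65% → €106,000 × 3.65% × 9/12 = €2,901.7500
Total = €3,855.7500

€3,855.75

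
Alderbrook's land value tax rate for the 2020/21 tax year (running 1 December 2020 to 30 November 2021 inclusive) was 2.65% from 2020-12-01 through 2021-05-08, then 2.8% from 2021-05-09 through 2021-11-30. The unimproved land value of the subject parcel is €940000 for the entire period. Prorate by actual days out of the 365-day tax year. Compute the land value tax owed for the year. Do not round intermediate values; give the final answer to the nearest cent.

2020-12-01 to 2021-05-08: 159 days at 2.65% → €940000 × 2.65% × 159/365 = €10851.2055
2021-05-09 to 2021-11-30: 206 days at 2.8% → €940000 × 2.8% × 206/365 = €14854.5753
Total = €25705.7808

€25705.78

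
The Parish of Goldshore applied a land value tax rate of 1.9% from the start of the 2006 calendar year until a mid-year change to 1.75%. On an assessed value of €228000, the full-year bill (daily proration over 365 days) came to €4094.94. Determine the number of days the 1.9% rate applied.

112 days

Let d = days at the first rate; then 365 − d days at the second rate.
€228000 × [1.9%·d + 1.75%·(365−d)] / 365 = €4094.94
Solving gives d = 112, so the new rate took effect on April 23, 2006.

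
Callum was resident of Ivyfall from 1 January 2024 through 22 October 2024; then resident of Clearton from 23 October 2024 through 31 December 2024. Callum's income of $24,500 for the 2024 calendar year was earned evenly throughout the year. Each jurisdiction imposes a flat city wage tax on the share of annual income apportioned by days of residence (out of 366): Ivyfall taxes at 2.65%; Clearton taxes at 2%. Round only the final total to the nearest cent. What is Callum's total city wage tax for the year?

Ivyfall, 1 January – 22 October 2024: 296 days → $24,500 × 2.65% × 296/366 = $525.0765
Clearton, 23 October – 31 December 2024: 70 days → $24,500 × 2% × 70/366 = $93.7158
Total = $618.7923

$618.79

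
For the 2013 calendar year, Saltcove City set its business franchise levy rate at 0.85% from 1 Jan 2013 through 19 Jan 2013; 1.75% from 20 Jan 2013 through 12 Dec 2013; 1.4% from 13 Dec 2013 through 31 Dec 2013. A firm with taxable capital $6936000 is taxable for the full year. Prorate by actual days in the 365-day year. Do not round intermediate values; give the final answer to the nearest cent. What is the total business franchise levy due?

$116866.85

1 Jan – 19 Jan 2013: 19 days at 0.85% → $6936000 × 0.85% × 19/365 = $3068.9425
20 Jan – 12 Dec 2013: 327 days at 1.75% → $6936000 × 1.75% × 327/365 = $108743.1781
13 Dec – 31 Dec 2013: 19 days at 1.4% → $6936000 × 1.4% × 19/365 = $5054.7288
Total = $116866.8493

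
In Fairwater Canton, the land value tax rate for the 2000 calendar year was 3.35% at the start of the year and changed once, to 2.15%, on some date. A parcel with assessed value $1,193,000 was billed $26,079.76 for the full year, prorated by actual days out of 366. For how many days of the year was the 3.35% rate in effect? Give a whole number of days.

11 days

Let d = days at the first rate; then 366 − d days at the second rate.
$1,193,000 × [3.35%·d + 2.15%·(366−d)] / 366 = $26,079.76
Solving gives d = 11, so the new rate took effect on 12 January 2000.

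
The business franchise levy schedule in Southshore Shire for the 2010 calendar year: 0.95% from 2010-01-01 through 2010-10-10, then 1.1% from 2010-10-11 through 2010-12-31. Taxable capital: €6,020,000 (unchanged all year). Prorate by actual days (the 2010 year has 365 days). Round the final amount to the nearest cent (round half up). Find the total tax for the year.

€59,218.66

2010-01-01 to 2010-10-10: 283 days at 0.95% → €6,020,000 × 0.95% × 283/365 = €44,341.8356
2010-10-11 to 2010-12-31: 82 days at 1.1% → €6,020,000 × 1.1% × 82/365 = €14,876.8219
Total = €59,218.6575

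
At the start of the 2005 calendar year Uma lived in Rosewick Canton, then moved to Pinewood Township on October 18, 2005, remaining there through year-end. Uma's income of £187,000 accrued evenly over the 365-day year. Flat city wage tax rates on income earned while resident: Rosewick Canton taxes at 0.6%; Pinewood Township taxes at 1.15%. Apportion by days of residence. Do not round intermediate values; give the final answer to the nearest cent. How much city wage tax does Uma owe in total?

£1,333.34

Rosewick Canton, January 1 – October 17, 2005: 290 days → £187,000 × 0.6% × 290/365 = £891.4521
Pinewood Township, October 18 – December 31, 2005: 75 days → £187,000 × 1.15% × 75/365 = £441.8836
Total = £1,333.3356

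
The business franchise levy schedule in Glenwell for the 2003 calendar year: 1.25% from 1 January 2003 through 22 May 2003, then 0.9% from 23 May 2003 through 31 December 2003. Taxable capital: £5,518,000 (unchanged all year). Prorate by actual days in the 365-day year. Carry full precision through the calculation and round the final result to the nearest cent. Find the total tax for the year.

£57,175.55

1 January – 22 May 2003: 142 days at 1.25% → £5,518,000 × 1.25% × 142/365 = £26,834.1096
23 May – 31 December 2003: 223 days at 0.9% → £5,518,000 × 0.9% × 223/365 = £30,341.4411
Total = £57,175.5507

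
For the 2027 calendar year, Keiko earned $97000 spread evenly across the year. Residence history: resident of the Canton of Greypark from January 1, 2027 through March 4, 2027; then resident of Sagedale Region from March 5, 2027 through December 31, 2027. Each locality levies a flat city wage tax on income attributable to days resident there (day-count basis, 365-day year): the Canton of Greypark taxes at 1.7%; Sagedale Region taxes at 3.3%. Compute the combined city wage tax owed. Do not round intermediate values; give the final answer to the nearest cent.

$2933.12

The Canton of Greypark, January 1 – March 4, 2027: 63 days → $97000 × 1.7% × 63/365 = $284.6219
Sagedale Region, March 5 – December 31, 2027: 302 days → $97000 × 3.3% × 302/365 = $2648.4986
Total = $2933.1205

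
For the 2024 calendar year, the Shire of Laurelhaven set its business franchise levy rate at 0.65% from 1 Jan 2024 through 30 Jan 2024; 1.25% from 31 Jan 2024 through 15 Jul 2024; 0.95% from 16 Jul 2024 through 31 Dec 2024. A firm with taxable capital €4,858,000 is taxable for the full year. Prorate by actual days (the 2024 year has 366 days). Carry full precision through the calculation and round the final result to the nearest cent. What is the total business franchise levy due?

1 Jan – 30 Jan 2024: 30 days at 0.65% → €4,858,000 × 0.65% × 30/366 = €2,588.2787
31 Jan – 15 Jul 2024: 167 days at 1.25% → €4,858,000 × 1.25% × 167/366 = €27,707.8552
16 Jul – 31 Dec 2024: 169 days at 0.95% → €4,858,000 × 0.95% × 169/366 = €21,310.1612
Total = €51,606.2951

€51,606.30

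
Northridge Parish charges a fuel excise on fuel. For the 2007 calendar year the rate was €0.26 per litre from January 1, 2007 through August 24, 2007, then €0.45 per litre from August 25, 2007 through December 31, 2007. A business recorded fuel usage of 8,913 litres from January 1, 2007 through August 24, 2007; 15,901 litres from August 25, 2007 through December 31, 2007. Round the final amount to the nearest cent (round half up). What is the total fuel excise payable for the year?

€9,472.83

January 1 – August 24, 2007: 8,913 litres at €0.26/litre → €2,317.38
August 25 – December 31, 2007: 15,901 litres at €0.45/litre → €7,155.45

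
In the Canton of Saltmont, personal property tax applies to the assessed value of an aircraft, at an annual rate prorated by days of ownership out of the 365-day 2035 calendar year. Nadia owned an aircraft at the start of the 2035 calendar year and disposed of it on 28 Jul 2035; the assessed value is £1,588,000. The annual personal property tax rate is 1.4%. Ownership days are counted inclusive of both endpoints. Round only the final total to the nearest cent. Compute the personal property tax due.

£12,730.10

Days held (1 Jan – 28 Jul 2035): 209 out of 365
Tax = £1,588,000 × 1.4% × 209/365 = £12,730.1041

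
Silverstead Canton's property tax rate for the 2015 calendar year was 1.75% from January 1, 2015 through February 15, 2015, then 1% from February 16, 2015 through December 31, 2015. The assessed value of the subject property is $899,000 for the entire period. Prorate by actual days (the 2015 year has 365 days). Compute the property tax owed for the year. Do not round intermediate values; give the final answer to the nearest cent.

January 1 – February 15, 2015: 46 days at 1.75% → $899,000 × 1.75% × 46/365 = $1,982.7260
February 16 – December 31, 2015: 319 days at 1% → $899,000 × 1% × 319/365 = $7,857.0137
Total = $9,839.7397

$9,839.74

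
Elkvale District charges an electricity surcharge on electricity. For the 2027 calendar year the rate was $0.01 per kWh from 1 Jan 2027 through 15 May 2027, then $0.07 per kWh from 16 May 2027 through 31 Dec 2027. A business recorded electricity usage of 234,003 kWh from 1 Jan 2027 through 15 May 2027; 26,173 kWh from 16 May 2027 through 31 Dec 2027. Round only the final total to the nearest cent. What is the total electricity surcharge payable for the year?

1 Jan – 15 May 2027: 234,003 kWh at $0.01/kWh → $2,340.03
16 May – 31 Dec 2027: 26,173 kWh at $0.07/kWh → $1,832.11

$4,172.14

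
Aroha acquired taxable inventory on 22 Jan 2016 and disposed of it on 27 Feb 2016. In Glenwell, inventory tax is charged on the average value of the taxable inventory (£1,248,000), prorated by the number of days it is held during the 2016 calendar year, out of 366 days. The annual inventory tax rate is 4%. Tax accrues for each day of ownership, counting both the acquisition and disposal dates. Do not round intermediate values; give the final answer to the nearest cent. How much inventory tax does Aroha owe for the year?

Days held (22 Jan – 27 Feb 2016): 37 out of 366
Tax = £1,248,000 × 4% × 37/366 = £5,046.5574

£5,046.56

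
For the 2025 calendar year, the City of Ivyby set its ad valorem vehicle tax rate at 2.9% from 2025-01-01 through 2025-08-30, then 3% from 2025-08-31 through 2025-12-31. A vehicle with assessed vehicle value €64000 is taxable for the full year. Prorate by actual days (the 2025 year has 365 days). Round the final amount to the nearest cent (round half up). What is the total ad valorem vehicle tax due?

2025-01-01 to 2025-08-30: 242 days at 2.9% → €64000 × 2.9% × 242/365 = €1230.5534
2025-08-31 to 2025-12-31: 123 days at 3% → €64000 × 3% × 123/365 = €647.0137
Total = €1877.5671

€1877.57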